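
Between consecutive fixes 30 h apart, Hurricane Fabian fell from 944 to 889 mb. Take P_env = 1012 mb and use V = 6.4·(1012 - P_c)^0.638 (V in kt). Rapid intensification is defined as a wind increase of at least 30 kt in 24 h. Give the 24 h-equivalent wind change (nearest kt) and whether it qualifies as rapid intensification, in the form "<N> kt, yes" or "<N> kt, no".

V₁: ΔP = 68, V ≈ 6.4 × 68^0.638 ≈ 94.48 kt.
V₂: ΔP = 123, V ≈ 6.4 × 123^0.638 ≈ 137.89 kt.
ΔV over 30 h = 43.41 kt → 24 h equivalent = 43.41 × 24/30 ≈ 34.73 kt.
35 kt ≥ 30 kt ⇒ rapid intensification.

35 kt, yes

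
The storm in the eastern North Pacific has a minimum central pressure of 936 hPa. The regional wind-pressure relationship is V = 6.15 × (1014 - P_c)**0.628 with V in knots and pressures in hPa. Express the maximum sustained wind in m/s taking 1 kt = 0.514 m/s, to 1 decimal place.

48.8 m/s

ΔP = 1014 − 936 = 78 hPa.
V ≈ 6.15 × 78^0.628 = 6.15 × 15.425 ≈ 94.866 kt.
94.866 × 0.514 ≈ 48.76 m/s → 48.8 m/s.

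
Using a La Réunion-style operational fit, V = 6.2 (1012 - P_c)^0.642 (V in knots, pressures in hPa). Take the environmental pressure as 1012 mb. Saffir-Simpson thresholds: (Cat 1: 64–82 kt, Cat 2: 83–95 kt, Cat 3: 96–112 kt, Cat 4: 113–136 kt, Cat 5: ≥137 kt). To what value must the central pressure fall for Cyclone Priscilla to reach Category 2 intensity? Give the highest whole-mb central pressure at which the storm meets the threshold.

955 mb

Category 2 begins at V = 83 kt.
Required ΔP = (83/6.2)^(1/0.642) = 13.387^1.558 ≈ 56.88 mb.
P_c ≤ 1012 − 56.88 = 955.12, so the highest integer P_c is 955 mb.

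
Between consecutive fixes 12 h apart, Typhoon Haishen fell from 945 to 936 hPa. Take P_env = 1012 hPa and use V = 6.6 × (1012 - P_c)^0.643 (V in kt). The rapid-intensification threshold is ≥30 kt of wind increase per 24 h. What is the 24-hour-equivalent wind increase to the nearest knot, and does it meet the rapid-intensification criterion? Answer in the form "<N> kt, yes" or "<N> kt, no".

17 kt, no

V₁: ΔP = 67, V ≈ 6.6 × 67^0.643 ≈ 98.56 kt.
V₂: ΔP = 76, V ≈ 6.6 × 76^0.643 ≈ 106.88 kt.
ΔV over 12 h = 8.32 kt → 24 h equivalent = 8.32 × 24/12 ≈ 16.64 kt.
17 kt < 30 kt ⇒ not rapid intensification.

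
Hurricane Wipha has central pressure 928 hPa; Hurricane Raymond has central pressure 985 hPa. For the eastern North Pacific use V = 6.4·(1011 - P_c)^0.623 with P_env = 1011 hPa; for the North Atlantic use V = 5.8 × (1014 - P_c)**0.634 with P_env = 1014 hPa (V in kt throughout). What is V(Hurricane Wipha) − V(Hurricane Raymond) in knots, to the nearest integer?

51 kt

Hurricane Wipha: ΔP = 83; V ≈ 6.4 × 83^0.623 ≈ 100.41 kt.
Hurricane Raymond: ΔP = 29; V ≈ 5.8 × 29^0.634 ≈ 49.04 kt.
Difference ≈ 100.41 − 49.04 = 51.37 → 51 kt.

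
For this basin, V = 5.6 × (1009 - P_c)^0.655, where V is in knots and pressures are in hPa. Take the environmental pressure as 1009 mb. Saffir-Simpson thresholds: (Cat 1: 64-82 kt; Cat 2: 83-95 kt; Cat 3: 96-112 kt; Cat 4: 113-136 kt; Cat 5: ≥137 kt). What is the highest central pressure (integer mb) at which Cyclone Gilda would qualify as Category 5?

877 mb

Category 5 begins at V = 137 kt.
Required ΔP = (137/5.6)^(1/0.655) = 24.464^1.527 ≈ 131.79 mb.
P_c ≤ 1009 − 131.79 = 877.21, so the highest integer P_c is 877 mb.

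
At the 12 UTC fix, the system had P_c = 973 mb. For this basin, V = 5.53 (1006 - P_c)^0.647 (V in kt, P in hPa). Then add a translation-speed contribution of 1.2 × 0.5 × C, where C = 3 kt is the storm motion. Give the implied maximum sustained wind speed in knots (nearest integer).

55 kt

ΔP = 1006 − 973 = 33 mb.
33^0.647 ≈ 9.605.
V ≈ 5.53 × 9.605 ≈ 53.1 kt.
Translation term: 1.2 × 0.5 × 3 = 1.8 kt.
Corrected V ≈ 54.9 kt → 55 kt.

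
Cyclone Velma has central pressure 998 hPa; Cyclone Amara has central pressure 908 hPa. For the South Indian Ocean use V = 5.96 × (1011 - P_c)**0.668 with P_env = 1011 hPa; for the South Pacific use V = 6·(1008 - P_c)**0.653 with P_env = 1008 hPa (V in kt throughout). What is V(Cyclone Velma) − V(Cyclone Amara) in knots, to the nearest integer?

Cyclone Velma: ΔP = 13; V ≈ 5.96 × 13^0.668 ≈ 33.06 kt.
Cyclone Amara: ΔP = 100; V ≈ 6 × 100^0.653 ≈ 121.38 kt.
Difference ≈ 33.06 − 121.38 = -88.32 → -88 kt.

-88 kt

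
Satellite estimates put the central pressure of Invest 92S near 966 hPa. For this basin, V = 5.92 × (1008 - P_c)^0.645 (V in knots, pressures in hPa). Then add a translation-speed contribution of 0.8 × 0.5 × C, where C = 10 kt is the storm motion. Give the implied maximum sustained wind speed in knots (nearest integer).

ΔP = 1008 − 966 = 42 hPa.
42^0.645 ≈ 11.143.
V ≈ 5.92 × 11.143 ≈ 66.0 kt.
Translation term: 0.8 × 0.5 × 10 = 4 kt.
Corrected V ≈ 70 kt → 70 kt.

70 kt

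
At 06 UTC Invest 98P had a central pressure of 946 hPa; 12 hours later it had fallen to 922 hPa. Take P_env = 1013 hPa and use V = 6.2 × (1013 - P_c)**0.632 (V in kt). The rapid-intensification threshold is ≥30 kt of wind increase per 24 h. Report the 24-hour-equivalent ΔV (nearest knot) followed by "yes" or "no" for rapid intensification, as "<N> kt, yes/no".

V₁: ΔP = 67, V ≈ 6.2 × 67^0.632 ≈ 88.40 kt.
V₂: ΔP = 91, V ≈ 6.2 × 91^0.632 ≈ 107.28 kt.
ΔV over 12 h = 18.88 kt → 24 h equivalent = 18.88 × 24/12 ≈ 37.76 kt.
38 kt ≥ 30 kt ⇒ rapid intensification.

38 kt, yes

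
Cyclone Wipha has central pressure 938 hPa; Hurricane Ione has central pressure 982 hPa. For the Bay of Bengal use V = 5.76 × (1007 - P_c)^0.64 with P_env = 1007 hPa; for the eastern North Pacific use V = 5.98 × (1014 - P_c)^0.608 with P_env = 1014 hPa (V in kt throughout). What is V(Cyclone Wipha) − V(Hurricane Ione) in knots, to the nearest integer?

37 kt

Cyclone Wipha: ΔP = 69; V ≈ 5.76 × 69^0.64 ≈ 86.55 kt.
Hurricane Ione: ΔP = 32; V ≈ 5.98 × 32^0.608 ≈ 49.18 kt.
Difference ≈ 86.55 − 49.18 = 37.37 → 37 kt.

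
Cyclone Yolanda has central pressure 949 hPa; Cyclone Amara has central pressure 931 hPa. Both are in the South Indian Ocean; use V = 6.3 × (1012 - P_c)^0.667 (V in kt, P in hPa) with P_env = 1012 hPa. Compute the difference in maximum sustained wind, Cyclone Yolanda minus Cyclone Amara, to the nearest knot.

-18 kt

Cyclone Yolanda: ΔP = 63; V ≈ 6.3 × 63^0.667 ≈ 99.89 kt.
Cyclone Amara: ΔP = 81; V ≈ 6.3 × 81^0.667 ≈ 118.11 kt.
Difference ≈ 99.89 − 118.11 = -18.22 → -18 kt.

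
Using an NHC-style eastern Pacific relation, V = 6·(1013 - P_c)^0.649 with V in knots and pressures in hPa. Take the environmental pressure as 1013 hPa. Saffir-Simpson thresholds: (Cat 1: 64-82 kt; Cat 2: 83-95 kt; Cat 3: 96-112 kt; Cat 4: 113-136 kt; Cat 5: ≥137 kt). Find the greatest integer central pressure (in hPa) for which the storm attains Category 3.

941 hPa

Category 3 begins at V = 96 kt.
Required ΔP = (96/6)^(1/0.649) = 16.000^1.541 ≈ 71.67 hPa.
P_c ≤ 1013 − 71.67 = 941.33, so the highest integer P_c is 941 hPa.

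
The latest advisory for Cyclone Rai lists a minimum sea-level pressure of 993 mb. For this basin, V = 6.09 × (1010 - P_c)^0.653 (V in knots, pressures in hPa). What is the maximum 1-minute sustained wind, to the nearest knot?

ΔP = 1010 − 993 = 17 mb.
17^0.653 ≈ 6.360.
V ≈ 6.09 × 6.360 ≈ 38.7 kt.

39 kt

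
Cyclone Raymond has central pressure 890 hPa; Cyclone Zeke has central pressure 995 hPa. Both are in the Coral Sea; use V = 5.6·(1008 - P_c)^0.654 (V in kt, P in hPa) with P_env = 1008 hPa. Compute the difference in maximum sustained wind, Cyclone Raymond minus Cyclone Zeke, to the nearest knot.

Cyclone Raymond: ΔP = 118; V ≈ 5.6 × 118^0.654 ≈ 126.82 kt.
Cyclone Zeke: ΔP = 13; V ≈ 5.6 × 13^0.654 ≈ 29.97 kt.
Difference ≈ 126.82 − 29.97 = 96.85 → 97 kt.

97 kt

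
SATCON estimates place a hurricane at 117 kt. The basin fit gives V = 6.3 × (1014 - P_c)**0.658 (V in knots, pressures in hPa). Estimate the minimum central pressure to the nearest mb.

ΔP = (V / 6.3)^(1/0.658) = (117/6.3)^1.520.
117/6.3 = 18.571; 18.571^1.520 ≈ 84.79 mb.
P_c = 1014 − 84.79 = 929.21 ≈ 929 mb.

929 mb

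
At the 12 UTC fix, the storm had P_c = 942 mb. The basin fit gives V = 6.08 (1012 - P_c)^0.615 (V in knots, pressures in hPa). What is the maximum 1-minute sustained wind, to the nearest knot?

ΔP = 1012 − 942 = 70 mb.
70^0.615 ≈ 13.638.
V ≈ 6.08 × 13.638 ≈ 82.9 kt.

83 kt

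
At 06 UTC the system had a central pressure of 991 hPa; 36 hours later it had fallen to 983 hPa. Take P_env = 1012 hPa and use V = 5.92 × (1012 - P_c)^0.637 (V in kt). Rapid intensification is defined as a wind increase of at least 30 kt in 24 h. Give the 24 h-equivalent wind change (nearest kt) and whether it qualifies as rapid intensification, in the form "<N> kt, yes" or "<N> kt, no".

V₁: ΔP = 21, V ≈ 5.92 × 21^0.637 ≈ 41.17 kt.
V₂: ΔP = 29, V ≈ 5.92 × 29^0.637 ≈ 50.57 kt.
ΔV over 36 h = 9.40 kt → 24 h equivalent = 9.40 × 24/36 ≈ 6.27 kt.
6 kt < 30 kt ⇒ not rapid intensification.

6 kt, no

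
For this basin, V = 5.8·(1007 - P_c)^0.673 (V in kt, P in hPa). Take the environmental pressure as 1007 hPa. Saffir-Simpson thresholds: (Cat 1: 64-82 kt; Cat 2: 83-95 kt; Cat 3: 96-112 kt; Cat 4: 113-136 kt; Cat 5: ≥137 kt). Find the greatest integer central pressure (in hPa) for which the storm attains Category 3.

Category 3 begins at V = 96 kt.
Required ΔP = (96/5.8)^(1/0.673) = 16.552^1.486 ≈ 64.72 hPa.
P_c ≤ 1007 − 64.72 = 942.28, so the highest integer P_c is 942 hPa.

942 hPa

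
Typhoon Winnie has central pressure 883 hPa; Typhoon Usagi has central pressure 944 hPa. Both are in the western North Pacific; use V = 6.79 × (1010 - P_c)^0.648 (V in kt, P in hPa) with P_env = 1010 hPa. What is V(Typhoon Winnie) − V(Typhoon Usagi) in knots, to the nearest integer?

54 kt

Typhoon Winnie: ΔP = 127; V ≈ 6.79 × 127^0.648 ≈ 156.72 kt.
Typhoon Usagi: ΔP = 66; V ≈ 6.79 × 66^0.648 ≈ 102.55 kt.
Difference ≈ 156.72 − 102.55 = 54.17 → 54 kt.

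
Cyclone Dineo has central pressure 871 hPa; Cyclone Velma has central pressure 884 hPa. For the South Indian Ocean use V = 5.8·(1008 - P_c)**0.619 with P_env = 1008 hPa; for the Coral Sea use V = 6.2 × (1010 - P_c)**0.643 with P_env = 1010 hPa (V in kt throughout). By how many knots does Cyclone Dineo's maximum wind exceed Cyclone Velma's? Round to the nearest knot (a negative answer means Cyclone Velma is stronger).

-17 kt

Cyclone Dineo: ΔP = 137; V ≈ 5.8 × 137^0.619 ≈ 121.92 kt.
Cyclone Velma: ΔP = 126; V ≈ 6.2 × 126^0.643 ≈ 138.97 kt.
Difference ≈ 121.92 − 138.97 = -17.05 → -17 kt.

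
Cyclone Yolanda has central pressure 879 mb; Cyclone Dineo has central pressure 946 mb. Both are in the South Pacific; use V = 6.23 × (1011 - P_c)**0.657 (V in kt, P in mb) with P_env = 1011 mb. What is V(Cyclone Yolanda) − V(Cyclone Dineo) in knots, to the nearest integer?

Cyclone Yolanda: ΔP = 132; V ≈ 6.23 × 132^0.657 ≈ 154.07 kt.
Cyclone Dineo: ΔP = 65; V ≈ 6.23 × 65^0.657 ≈ 96.73 kt.
Difference ≈ 154.07 − 96.73 = 57.34 → 57 kt.

57 kt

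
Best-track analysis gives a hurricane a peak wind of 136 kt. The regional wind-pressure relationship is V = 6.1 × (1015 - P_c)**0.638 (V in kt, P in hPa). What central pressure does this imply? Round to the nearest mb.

885 mb

ΔP = (V / 6.1)^(1/0.638) = (136/6.1)^1.567.
136/6.1 = 22.295; 22.295^1.567 ≈ 129.77 mb.
P_c = 1015 − 129.77 = 885.23 ≈ 885 mb.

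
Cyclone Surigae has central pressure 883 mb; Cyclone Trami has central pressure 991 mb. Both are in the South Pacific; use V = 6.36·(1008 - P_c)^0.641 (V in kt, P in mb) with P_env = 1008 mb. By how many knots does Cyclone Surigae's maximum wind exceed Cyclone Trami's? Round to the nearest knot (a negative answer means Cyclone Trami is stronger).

Cyclone Surigae: ΔP = 125; V ≈ 6.36 × 125^0.641 ≈ 140.47 kt.
Cyclone Trami: ΔP = 17; V ≈ 6.36 × 17^0.641 ≈ 39.10 kt.
Difference ≈ 140.47 − 39.10 = 101.37 → 101 kt.

101 kt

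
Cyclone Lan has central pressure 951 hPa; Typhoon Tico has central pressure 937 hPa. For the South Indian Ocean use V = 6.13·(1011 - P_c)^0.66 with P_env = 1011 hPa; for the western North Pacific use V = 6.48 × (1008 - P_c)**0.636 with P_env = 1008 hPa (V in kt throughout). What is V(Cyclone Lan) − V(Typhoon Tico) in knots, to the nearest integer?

-6 kt

Cyclone Lan: ΔP = 60; V ≈ 6.13 × 60^0.66 ≈ 91.42 kt.
Typhoon Tico: ΔP = 71; V ≈ 6.48 × 71^0.636 ≈ 97.49 kt.
Difference ≈ 91.42 − 97.49 = -6.07 → -6 kt.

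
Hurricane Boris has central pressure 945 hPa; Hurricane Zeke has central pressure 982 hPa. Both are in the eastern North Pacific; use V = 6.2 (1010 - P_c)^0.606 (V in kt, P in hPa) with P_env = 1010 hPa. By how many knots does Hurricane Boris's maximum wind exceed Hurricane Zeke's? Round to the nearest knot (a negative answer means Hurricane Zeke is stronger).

Hurricane Boris: ΔP = 65; V ≈ 6.2 × 65^0.606 ≈ 77.81 kt.
Hurricane Zeke: ΔP = 28; V ≈ 6.2 × 28^0.606 ≈ 46.71 kt.
Difference ≈ 77.81 − 46.71 = 31.10 → 31 kt.

31 kt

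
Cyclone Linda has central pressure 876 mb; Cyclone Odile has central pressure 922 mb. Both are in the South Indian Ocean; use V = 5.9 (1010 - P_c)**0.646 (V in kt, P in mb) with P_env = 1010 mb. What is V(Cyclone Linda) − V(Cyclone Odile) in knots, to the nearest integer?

Cyclone Linda: ΔP = 134; V ≈ 5.9 × 134^0.646 ≈ 139.62 kt.
Cyclone Odile: ΔP = 88; V ≈ 5.9 × 88^0.646 ≈ 106.41 kt.
Difference ≈ 139.62 − 106.41 = 33.21 → 33 kt.

33 kt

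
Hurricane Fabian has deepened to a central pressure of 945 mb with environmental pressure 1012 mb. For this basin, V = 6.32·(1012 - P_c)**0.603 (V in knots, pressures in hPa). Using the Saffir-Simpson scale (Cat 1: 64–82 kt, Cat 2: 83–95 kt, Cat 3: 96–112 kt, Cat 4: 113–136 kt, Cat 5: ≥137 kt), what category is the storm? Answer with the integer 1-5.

1

ΔP = 1012 − 945 = 67 mb.
V ≈ 6.32 × 67^0.603 = 6.32 × 12.62 ≈ 80 kt.
80 kt falls in the Category 1 band.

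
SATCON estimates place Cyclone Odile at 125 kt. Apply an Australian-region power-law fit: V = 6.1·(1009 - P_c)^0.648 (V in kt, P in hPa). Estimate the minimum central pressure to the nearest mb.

ΔP = (V / 6.1)^(1/0.648) = (125/6.1)^1.543.
125/6.1 = 20.492; 20.492^1.543 ≈ 105.69 mb.
P_c = 1009 − 105.69 = 903.31 ≈ 903 mb.

903 mb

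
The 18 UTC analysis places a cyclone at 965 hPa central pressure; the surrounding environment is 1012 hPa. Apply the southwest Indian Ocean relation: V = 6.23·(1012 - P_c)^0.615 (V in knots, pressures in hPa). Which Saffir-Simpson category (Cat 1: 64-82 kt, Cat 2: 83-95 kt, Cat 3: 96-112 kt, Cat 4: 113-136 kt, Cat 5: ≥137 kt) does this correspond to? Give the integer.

1

ΔP = 1012 − 965 = 47 hPa.
V ≈ 6.23 × 47^0.615 = 6.23 × 10.67 ≈ 67 kt.
67 kt falls in the Category 1 band.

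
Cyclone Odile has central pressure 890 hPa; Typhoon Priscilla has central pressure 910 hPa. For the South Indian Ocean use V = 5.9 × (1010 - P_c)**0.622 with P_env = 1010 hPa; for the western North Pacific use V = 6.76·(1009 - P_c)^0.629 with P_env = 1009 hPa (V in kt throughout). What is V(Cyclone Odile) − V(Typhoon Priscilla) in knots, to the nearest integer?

-6 kt

Cyclone Odile: ΔP = 120; V ≈ 5.9 × 120^0.622 ≈ 115.91 kt.
Typhoon Priscilla: ΔP = 99; V ≈ 6.76 × 99^0.629 ≈ 121.67 kt.
Difference ≈ 115.91 − 121.67 = -5.76 → -6 kt.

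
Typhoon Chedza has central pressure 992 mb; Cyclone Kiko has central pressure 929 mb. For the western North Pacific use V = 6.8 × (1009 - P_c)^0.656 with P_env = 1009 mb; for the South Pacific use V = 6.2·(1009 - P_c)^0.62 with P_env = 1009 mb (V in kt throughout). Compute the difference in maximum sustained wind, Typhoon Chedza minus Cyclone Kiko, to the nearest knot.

Typhoon Chedza: ΔP = 17; V ≈ 6.8 × 17^0.656 ≈ 43.62 kt.
Cyclone Kiko: ΔP = 80; V ≈ 6.2 × 80^0.62 ≈ 93.82 kt.
Difference ≈ 43.62 − 93.82 = -50.20 → -50 kt.

-50 kt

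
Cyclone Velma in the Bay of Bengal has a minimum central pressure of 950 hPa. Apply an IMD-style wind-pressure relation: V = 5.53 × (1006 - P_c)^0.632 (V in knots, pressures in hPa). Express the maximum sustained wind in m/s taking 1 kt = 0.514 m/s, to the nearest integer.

ΔP = 1006 − 950 = 56 hPa.
V ≈ 5.53 × 56^0.632 = 5.53 × 12.731 ≈ 70.401 kt.
70.401 × 0.514 ≈ 36.19 m/s → 36 m/s.

36 m/s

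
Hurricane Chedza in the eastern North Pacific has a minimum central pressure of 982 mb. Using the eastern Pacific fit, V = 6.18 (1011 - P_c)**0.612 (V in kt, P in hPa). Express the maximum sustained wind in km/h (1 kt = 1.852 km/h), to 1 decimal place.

ΔP = 1011 − 982 = 29 mb.
V ≈ 6.18 × 29^0.612 = 6.18 × 7.852 ≈ 48.526 kt.
48.526 × 1.852 ≈ 89.87 km/h → 89.9 km/h.

89.9 km/h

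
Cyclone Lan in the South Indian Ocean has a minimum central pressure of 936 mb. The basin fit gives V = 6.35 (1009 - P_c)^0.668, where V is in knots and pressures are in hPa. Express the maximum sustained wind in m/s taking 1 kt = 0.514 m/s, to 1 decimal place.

ΔP = 1009 − 936 = 73 mb.
V ≈ 6.35 × 73^0.668 = 6.35 × 17.567 ≈ 111.551 kt.
111.551 × 0.514 ≈ 57.34 m/s → 57.3 m/s.

57.3 m/s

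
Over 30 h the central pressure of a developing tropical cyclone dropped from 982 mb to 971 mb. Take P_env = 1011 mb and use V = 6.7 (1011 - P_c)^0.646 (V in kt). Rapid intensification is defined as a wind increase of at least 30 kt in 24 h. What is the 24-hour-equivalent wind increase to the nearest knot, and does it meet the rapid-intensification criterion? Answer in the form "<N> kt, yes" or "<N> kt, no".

11 kt, no

V₁: ΔP = 29, V ≈ 6.7 × 29^0.646 ≈ 58.99 kt.
V₂: ΔP = 40, V ≈ 6.7 × 40^0.646 ≈ 72.61 kt.
ΔV over 30 h = 13.62 kt → 24 h equivalent = 13.62 × 24/30 ≈ 10.90 kt.
11 kt < 30 kt ⇒ not rapid intensification.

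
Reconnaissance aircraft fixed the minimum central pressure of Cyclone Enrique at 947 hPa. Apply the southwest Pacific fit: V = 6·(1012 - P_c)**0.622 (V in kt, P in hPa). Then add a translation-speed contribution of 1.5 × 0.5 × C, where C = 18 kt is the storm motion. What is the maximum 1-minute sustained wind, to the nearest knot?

ΔP = 1012 − 947 = 65 hPa.
65^0.622 ≈ 13.416.
V ≈ 6 × 13.416 ≈ 80.5 kt.
Translation term: 1.5 × 0.5 × 18 = 13.5 kt.
Corrected V ≈ 94 kt → 94 kt.

94 kt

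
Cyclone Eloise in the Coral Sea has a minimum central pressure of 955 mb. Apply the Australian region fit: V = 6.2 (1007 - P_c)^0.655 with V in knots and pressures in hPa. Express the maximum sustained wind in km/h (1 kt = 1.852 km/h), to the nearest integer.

ΔP = 1007 − 955 = 52 mb.
V ≈ 6.2 × 52^0.655 = 6.2 × 13.304 ≈ 82.485 kt.
82.485 × 1.852 ≈ 152.76 km/h → 153 km/h.

153 km/h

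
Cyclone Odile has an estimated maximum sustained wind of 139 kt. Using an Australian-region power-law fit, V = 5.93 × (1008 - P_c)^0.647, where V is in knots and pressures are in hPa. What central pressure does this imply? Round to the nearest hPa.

ΔP = (V / 5.93)^(1/0.647) = (139/5.93)^1.546.
139/5.93 = 23.440; 23.440^1.546 ≈ 131.04 hPa.
P_c = 1008 − 131.04 = 876.96 ≈ 877 hPa.

877 hPa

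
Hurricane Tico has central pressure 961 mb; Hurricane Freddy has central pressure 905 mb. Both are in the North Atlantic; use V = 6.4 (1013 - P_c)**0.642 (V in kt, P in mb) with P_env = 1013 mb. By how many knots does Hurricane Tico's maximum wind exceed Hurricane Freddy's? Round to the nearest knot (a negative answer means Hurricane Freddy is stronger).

-48 kt

Hurricane Tico: ΔP = 52; V ≈ 6.4 × 52^0.642 ≈ 80.88 kt.
Hurricane Freddy: ΔP = 108; V ≈ 6.4 × 108^0.642 ≈ 129.31 kt.
Difference ≈ 80.88 − 129.31 = -48.43 → -48 kt.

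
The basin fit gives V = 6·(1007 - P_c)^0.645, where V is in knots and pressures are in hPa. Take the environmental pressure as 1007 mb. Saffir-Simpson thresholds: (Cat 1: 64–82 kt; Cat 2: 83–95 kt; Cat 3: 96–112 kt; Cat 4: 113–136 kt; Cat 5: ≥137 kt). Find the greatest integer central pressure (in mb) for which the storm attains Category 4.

Category 4 begins at V = 113 kt.
Required ΔP = (113/6)^(1/0.645) = 18.833^1.550 ≈ 94.76 mb.
P_c ≤ 1007 − 94.76 = 912.24, so the highest integer P_c is 912 mb.

912 mb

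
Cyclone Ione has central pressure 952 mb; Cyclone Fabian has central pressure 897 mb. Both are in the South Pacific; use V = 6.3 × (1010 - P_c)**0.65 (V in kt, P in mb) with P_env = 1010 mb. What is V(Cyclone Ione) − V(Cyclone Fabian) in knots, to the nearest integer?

Cyclone Ione: ΔP = 58; V ≈ 6.3 × 58^0.65 ≈ 88.22 kt.
Cyclone Fabian: ΔP = 113; V ≈ 6.3 × 113^0.65 ≈ 136.09 kt.
Difference ≈ 88.22 − 136.09 = -47.87 → -48 kt.

-48 kt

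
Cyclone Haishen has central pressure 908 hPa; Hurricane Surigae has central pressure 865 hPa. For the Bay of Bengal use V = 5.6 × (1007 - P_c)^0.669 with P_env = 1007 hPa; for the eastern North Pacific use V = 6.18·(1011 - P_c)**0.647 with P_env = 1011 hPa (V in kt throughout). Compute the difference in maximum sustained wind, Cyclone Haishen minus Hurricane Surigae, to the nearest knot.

Cyclone Haishen: ΔP = 99; V ≈ 5.6 × 99^0.669 ≈ 121.13 kt.
Hurricane Surigae: ΔP = 146; V ≈ 6.18 × 146^0.647 ≈ 155.35 kt.
Difference ≈ 121.13 − 155.35 = -34.22 → -34 kt.

-34 kt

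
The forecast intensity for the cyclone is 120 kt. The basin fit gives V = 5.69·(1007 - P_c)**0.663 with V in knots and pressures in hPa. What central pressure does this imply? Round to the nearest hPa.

ΔP = (V / 5.69)^(1/0.663) = (120/5.69)^1.508.
120/5.69 = 21.090; 21.090^1.508 ≈ 99.33 hPa.
P_c = 1007 − 99.33 = 907.67 ≈ 908 hPa.

908 hPa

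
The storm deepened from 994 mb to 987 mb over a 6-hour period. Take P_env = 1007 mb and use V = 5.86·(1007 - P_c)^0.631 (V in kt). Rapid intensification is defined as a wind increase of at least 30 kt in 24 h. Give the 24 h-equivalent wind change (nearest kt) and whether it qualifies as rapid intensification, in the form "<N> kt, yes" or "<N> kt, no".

V₁: ΔP = 13, V ≈ 5.86 × 13^0.631 ≈ 29.57 kt.
V₂: ΔP = 20, V ≈ 5.86 × 20^0.631 ≈ 38.80 kt.
ΔV over 6 h = 9.23 kt → 24 h equivalent = 9.23 × 24/6 ≈ 36.92 kt.
37 kt ≥ 30 kt ⇒ rapid intensification.

37 kt, yes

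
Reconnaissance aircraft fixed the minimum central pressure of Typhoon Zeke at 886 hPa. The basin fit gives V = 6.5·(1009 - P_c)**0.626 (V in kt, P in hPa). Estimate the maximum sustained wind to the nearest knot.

ΔP = 1009 − 886 = 123 hPa.
123^0.626 ≈ 20.337.
V ≈ 6.5 × 20.337 ≈ 132.2 kt.

132 kt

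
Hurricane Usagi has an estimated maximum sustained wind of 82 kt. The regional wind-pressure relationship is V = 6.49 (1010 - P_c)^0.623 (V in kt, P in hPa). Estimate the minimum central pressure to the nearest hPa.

ΔP = (V / 6.49)^(1/0.623) = (82/6.49)^1.605.
82/6.49 = 12.635; 12.635^1.605 ≈ 58.64 hPa.
P_c = 1010 − 58.64 = 951.36 ≈ 951 hPa.

951 hPa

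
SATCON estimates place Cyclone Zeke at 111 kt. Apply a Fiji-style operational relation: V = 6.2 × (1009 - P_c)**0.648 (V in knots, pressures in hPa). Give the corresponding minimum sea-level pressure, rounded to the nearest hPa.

923 hPa

ΔP = (V / 6.2)^(1/0.648) = (111/6.2)^1.543.
111/6.2 = 17.903; 17.903^1.543 ≈ 85.81 hPa.
P_c = 1009 − 85.81 = 923.19 ≈ 923 hPa.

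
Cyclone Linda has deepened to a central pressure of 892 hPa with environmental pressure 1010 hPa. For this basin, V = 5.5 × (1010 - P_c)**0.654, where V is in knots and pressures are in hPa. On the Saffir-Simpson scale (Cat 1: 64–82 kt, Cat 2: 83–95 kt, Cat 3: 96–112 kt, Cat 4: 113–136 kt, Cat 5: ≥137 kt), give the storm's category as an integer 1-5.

4

ΔP = 1010 − 892 = 118 hPa.
V ≈ 5.5 × 118^0.654 = 5.5 × 22.65 ≈ 125 kt.
125 kt falls in the Category 4 band.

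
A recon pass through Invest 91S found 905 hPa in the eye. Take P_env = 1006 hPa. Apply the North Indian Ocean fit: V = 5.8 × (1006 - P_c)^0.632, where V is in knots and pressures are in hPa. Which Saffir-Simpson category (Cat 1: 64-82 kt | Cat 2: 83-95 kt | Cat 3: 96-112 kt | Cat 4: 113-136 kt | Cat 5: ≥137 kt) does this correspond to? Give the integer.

ΔP = 1006 − 905 = 101 hPa.
V ≈ 5.8 × 101^0.632 = 5.8 × 18.48 ≈ 107 kt.
107 kt falls in the Category 3 band.

3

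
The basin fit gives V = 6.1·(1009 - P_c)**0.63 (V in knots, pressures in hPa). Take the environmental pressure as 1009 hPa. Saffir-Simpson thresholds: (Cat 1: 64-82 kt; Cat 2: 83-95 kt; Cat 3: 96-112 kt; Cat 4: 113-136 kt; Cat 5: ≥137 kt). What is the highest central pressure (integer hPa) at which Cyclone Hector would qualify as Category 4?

906 hPa

Category 4 begins at V = 113 kt.
Required ΔP = (113/6.1)^(1/0.63) = 18.525^1.587 ≈ 102.87 hPa.
P_c ≤ 1009 − 102.87 = 906.13, so the highest integer P_c is 906 hPa.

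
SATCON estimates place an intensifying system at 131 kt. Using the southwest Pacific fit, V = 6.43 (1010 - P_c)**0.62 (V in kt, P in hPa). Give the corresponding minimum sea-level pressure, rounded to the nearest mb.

881 mb

ΔP = (V / 6.43)^(1/0.62) = (131/6.43)^1.613.
131/6.43 = 20.373; 20.373^1.613 ≈ 129.24 mb.
P_c = 1010 − 129.24 = 880.76 ≈ 881 mb.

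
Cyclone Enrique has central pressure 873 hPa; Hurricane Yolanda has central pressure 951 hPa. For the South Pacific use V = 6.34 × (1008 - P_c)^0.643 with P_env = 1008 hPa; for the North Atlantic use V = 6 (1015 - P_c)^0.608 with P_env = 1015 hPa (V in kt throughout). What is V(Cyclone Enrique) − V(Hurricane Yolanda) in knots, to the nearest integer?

Cyclone Enrique: ΔP = 135; V ≈ 6.34 × 135^0.643 ≈ 148.56 kt.
Hurricane Yolanda: ΔP = 64; V ≈ 6 × 64^0.608 ≈ 75.22 kt.
Difference ≈ 148.56 − 75.22 = 73.34 → 73 kt.

73 kt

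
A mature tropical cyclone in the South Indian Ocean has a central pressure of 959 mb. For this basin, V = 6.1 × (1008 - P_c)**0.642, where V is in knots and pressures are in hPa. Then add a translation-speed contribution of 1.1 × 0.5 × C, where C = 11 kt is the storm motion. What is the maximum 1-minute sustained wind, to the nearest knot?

ΔP = 1008 − 959 = 49 mb.
49^0.642 ≈ 12.165.
V ≈ 6.1 × 12.165 ≈ 74.2 kt.
Translation term: 1.1 × 0.5 × 11 = 6.05 kt.
Corrected V ≈ 80.25 kt → 80 kt.

80 kt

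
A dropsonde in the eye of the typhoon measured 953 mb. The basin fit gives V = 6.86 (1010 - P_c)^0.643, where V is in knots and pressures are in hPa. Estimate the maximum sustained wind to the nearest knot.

ΔP = 1010 − 953 = 57 mb.
57^0.643 ≈ 13.459.
V ≈ 6.86 × 13.459 ≈ 92.3 kt.

92 kt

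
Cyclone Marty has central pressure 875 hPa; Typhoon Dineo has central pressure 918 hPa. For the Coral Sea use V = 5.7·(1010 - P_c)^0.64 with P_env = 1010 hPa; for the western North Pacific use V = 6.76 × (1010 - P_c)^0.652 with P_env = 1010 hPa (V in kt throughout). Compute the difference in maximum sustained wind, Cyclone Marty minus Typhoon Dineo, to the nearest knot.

Cyclone Marty: ΔP = 135; V ≈ 5.7 × 135^0.64 ≈ 131.61 kt.
Typhoon Dineo: ΔP = 92; V ≈ 6.76 × 92^0.652 ≈ 128.92 kt.
Difference ≈ 131.61 − 128.92 = 2.69 → 3 kt.

3 kt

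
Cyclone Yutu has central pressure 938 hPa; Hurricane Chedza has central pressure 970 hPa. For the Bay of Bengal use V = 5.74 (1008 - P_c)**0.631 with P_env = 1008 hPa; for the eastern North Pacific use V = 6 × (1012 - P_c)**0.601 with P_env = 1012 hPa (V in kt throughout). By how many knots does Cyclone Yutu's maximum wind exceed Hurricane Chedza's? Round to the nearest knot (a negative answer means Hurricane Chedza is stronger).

Cyclone Yutu: ΔP = 70; V ≈ 5.74 × 70^0.631 ≈ 83.79 kt.
Hurricane Chedza: ΔP = 42; V ≈ 6 × 42^0.601 ≈ 56.72 kt.
Difference ≈ 83.79 − 56.72 = 27.07 → 27 kt.

27 kt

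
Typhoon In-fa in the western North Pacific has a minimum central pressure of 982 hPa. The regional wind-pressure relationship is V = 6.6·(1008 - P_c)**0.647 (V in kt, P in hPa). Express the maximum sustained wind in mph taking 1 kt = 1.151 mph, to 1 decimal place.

62.5 mph

ΔP = 1008 − 982 = 26 hPa.
V ≈ 6.6 × 26^0.647 = 6.6 × 8.232 ≈ 54.329 kt.
54.329 × 1.151 ≈ 62.53 mph → 62.5 mph.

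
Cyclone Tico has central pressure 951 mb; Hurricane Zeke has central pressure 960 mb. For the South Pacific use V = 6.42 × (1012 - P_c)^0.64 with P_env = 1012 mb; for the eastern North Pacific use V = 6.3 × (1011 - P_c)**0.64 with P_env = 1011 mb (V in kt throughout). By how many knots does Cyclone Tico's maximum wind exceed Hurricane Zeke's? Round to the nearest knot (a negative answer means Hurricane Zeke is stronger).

11 kt

Cyclone Tico: ΔP = 61; V ≈ 6.42 × 61^0.64 ≈ 89.16 kt.
Hurricane Zeke: ΔP = 51; V ≈ 6.3 × 51^0.64 ≈ 78.02 kt.
Difference ≈ 89.16 − 78.02 = 11.14 → 11 kt.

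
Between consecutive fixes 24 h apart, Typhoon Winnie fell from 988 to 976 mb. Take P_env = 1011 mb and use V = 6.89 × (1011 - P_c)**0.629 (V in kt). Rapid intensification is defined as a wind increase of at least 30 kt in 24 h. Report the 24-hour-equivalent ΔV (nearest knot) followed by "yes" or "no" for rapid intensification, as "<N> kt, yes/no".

15 kt, no

V₁: ΔP = 23, V ≈ 6.89 × 23^0.629 ≈ 49.52 kt.
V₂: ΔP = 35, V ≈ 6.89 × 35^0.629 ≈ 64.48 kt.
ΔV over 24 h = 14.96 kt → 24 h equivalent = 14.96 × 24/24 ≈ 14.96 kt.
15 kt < 30 kt ⇒ not rapid intensification.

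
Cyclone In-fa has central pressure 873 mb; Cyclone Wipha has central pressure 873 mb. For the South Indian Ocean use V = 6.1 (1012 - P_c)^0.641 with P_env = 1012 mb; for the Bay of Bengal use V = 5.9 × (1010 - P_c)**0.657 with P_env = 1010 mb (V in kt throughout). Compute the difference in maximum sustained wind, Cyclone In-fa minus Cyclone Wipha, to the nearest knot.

-5 kt

Cyclone In-fa: ΔP = 139; V ≈ 6.1 × 139^0.641 ≈ 144.21 kt.
Cyclone Wipha: ΔP = 137; V ≈ 5.9 × 137^0.657 ≈ 149.51 kt.
Difference ≈ 144.21 − 149.51 = -5.30 → -5 kt.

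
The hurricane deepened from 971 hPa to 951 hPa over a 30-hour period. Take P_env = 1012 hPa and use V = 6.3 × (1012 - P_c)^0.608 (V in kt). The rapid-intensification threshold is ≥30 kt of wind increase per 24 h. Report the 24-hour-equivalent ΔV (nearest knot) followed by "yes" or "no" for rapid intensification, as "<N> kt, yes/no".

13 kt, no

V₁: ΔP = 41, V ≈ 6.3 × 41^0.608 ≈ 60.24 kt.
V₂: ΔP = 61, V ≈ 6.3 × 61^0.608 ≈ 76.70 kt.
ΔV over 30 h = 16.46 kt → 24 h equivalent = 16.46 × 24/30 ≈ 13.17 kt.
13 kt < 30 kt ⇒ not rapid intensification.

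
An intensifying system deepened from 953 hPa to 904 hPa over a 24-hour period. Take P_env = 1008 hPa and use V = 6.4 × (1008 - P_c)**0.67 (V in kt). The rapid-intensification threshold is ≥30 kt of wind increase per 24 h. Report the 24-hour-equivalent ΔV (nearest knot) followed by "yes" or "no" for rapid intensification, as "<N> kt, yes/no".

50 kt, yes

V₁: ΔP = 55, V ≈ 6.4 × 55^0.67 ≈ 93.80 kt.
V₂: ΔP = 104, V ≈ 6.4 × 104^0.67 ≈ 143.74 kt.
ΔV over 24 h = 49.94 kt → 24 h equivalent = 49.94 × 24/24 ≈ 49.94 kt.
50 kt ≥ 30 kt ⇒ rapid intensification.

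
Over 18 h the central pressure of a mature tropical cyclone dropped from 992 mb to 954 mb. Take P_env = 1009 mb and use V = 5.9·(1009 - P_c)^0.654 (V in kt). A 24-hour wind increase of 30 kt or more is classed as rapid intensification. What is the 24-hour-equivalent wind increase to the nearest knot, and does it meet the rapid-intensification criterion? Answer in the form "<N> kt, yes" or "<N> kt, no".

58 kt, yes

V₁: ΔP = 17, V ≈ 5.9 × 17^0.654 ≈ 37.63 kt.
V₂: ΔP = 55, V ≈ 5.9 × 55^0.654 ≈ 81.11 kt.
ΔV over 18 h = 43.48 kt → 24 h equivalent = 43.48 × 24/18 ≈ 57.97 kt.
58 kt ≥ 30 kt ⇒ rapid intensification.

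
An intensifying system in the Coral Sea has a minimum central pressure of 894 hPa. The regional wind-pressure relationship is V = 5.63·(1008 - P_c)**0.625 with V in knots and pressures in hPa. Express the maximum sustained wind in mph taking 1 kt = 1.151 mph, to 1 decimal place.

ΔP = 1008 − 894 = 114 hPa.
V ≈ 5.63 × 114^0.625 = 5.63 × 19.300 ≈ 108.661 kt.
108.661 × 1.151 ≈ 125.07 mph → 125.1 mph.

125.1 mph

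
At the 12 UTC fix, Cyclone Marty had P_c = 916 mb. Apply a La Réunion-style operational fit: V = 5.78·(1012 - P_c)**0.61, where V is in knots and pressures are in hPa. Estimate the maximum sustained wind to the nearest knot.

ΔP = 1012 − 916 = 96 mb.
96^0.61 ≈ 16.188.
V ≈ 5.78 × 16.188 ≈ 93.6 kt.

94 kt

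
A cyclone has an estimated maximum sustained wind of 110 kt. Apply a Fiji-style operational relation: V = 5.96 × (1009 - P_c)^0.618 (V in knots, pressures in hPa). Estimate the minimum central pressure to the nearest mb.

897 mb

ΔP = (V / 5.96)^(1/0.618) = (110/5.96)^1.618.
110/5.96 = 18.456; 18.456^1.618 ≈ 111.89 mb.
P_c = 1009 − 111.89 = 897.11 ≈ 897 mb.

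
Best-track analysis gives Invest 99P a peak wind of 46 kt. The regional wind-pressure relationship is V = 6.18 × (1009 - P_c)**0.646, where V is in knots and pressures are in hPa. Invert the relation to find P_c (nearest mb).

987 mb

ΔP = (V / 6.18)^(1/0.646) = (46/6.18)^1.548.
46/6.18 = 7.443; 7.443^1.548 ≈ 22.36 mb.
P_c = 1009 − 22.36 = 986.64 ≈ 987 mb.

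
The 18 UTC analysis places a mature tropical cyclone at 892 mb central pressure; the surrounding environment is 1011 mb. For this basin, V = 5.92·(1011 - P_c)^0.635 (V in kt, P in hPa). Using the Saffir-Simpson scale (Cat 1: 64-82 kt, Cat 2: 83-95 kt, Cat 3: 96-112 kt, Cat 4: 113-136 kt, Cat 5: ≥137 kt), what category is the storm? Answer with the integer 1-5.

4

ΔP = 1011 − 892 = 119 mb.
V ≈ 5.92 × 119^0.635 = 5.92 × 20.80 ≈ 123 kt.
123 kt falls in the Category 4 band.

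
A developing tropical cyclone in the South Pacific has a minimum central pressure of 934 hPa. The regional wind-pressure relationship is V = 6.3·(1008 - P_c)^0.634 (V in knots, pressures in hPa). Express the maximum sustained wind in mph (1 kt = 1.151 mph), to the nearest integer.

ΔP = 1008 − 934 = 74 hPa.
V ≈ 6.3 × 74^0.634 = 6.3 × 15.314 ≈ 96.479 kt.
96.479 × 1.151 ≈ 111.05 mph → 111 mph.

111 mph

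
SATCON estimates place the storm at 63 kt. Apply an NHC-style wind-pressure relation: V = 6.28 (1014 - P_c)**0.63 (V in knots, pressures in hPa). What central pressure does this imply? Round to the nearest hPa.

975 hPa

ΔP = (V / 6.28)^(1/0.63) = (63/6.28)^1.587.
63/6.28 = 10.032; 10.032^1.587 ≈ 38.86 hPa.
P_c = 1014 − 38.86 = 975.14 ≈ 975 hPa.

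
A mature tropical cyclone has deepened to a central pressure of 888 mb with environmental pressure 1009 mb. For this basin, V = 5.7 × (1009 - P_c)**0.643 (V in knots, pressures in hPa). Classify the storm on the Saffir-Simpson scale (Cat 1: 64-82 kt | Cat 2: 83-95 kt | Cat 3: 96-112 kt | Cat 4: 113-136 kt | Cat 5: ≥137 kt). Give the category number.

ΔP = 1009 − 888 = 121 mb.
V ≈ 5.7 × 121^0.643 = 5.7 × 21.84 ≈ 124 kt.
124 kt falls in the Category 4 band.

4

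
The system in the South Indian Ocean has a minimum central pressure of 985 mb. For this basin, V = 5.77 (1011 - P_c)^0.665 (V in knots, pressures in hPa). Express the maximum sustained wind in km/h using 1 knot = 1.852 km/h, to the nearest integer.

ΔP = 1011 − 985 = 26 mb.
V ≈ 5.77 × 26^0.665 = 5.77 × 8.729 ≈ 50.365 kt.
50.365 × 1.852 ≈ 93.28 km/h → 93 km/h.

93 km/h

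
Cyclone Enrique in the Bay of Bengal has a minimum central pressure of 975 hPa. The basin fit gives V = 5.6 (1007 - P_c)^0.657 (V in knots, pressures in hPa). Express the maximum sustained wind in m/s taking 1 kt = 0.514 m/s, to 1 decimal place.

ΔP = 1007 − 975 = 32 hPa.
V ≈ 5.6 × 32^0.657 = 5.6 × 9.747 ≈ 54.585 kt.
54.585 × 0.514 ≈ 28.06 m/s → 28.1 m/s.

28.1 m/s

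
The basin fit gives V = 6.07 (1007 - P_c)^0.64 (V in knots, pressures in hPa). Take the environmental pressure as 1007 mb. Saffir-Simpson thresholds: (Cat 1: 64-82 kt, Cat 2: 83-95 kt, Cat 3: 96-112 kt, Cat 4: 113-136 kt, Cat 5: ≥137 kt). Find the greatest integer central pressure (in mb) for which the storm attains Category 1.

Category 1 begins at V = 64 kt.
Required ΔP = (64/6.07)^(1/0.64) = 10.544^1.562 ≈ 39.67 mb.
P_c ≤ 1007 − 39.67 = 967.33, so the highest integer P_c is 967 mb.

967 mb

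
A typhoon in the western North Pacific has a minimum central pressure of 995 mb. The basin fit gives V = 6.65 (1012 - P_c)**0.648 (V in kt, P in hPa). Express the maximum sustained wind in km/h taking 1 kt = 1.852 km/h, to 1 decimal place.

ΔP = 1012 − 995 = 17 mb.
V ≈ 6.65 × 17^0.648 = 6.65 × 6.271 ≈ 41.702 kt.
41.702 × 1.852 ≈ 77.23 km/h → 77.2 km/h.

77.2 km/h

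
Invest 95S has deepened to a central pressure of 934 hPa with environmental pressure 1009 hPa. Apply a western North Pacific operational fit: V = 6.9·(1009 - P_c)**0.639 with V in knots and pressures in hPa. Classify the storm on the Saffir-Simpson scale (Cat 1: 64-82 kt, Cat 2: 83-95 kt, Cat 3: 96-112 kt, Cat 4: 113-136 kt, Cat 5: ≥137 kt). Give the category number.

3

ΔP = 1009 − 934 = 75 hPa.
V ≈ 6.9 × 75^0.639 = 6.9 × 15.78 ≈ 109 kt.
109 kt falls in the Category 3 band.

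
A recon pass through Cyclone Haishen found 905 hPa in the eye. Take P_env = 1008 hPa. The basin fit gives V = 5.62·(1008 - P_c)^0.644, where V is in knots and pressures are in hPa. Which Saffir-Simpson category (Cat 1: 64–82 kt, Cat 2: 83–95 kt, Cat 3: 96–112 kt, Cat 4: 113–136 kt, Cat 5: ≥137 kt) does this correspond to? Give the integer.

ΔP = 1008 − 905 = 103 hPa.
V ≈ 5.62 × 103^0.644 = 5.62 × 19.78 ≈ 111 kt.
111 kt falls in the Category 3 band.

3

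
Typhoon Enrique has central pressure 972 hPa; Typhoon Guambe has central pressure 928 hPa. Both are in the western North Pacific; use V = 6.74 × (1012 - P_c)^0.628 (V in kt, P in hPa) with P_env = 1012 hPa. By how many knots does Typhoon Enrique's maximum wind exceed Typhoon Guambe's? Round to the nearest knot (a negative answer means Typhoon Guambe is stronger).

-41 kt

Typhoon Enrique: ΔP = 40; V ≈ 6.74 × 40^0.628 ≈ 68.35 kt.
Typhoon Guambe: ΔP = 84; V ≈ 6.74 × 84^0.628 ≈ 108.92 kt.
Difference ≈ 68.35 − 108.92 = -40.57 → -41 kt.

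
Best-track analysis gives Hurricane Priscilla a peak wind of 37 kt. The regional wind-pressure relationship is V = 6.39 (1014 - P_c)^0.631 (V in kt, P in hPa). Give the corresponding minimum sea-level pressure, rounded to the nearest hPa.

998 hPa

ΔP = (V / 6.39)^(1/0.631) = (37/6.39)^1.585.
37/6.39 = 5.790; 5.790^1.585 ≈ 16.17 hPa.
P_c = 1014 − 16.17 = 997.83 ≈ 998 hPa.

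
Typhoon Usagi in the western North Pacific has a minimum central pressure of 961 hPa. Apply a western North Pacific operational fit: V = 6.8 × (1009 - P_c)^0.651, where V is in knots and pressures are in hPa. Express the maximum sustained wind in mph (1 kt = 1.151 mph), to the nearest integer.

ΔP = 1009 − 961 = 48 hPa.
V ≈ 6.8 × 48^0.651 = 6.8 × 12.430 ≈ 84.527 kt.
84.527 × 1.151 ≈ 97.29 mph → 97 mph.

97 mph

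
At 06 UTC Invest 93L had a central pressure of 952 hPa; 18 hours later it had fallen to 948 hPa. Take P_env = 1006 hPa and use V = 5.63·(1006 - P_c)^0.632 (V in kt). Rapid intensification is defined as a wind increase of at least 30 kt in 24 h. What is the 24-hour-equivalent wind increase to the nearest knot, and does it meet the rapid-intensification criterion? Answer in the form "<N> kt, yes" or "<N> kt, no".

V₁: ΔP = 54, V ≈ 5.63 × 54^0.632 ≈ 70.05 kt.
V₂: ΔP = 58, V ≈ 5.63 × 58^0.632 ≈ 73.28 kt.
ΔV over 18 h = 3.23 kt → 24 h equivalent = 3.23 × 24/18 ≈ 4.31 kt.
4 kt < 30 kt ⇒ not rapid intensification.

4 kt, no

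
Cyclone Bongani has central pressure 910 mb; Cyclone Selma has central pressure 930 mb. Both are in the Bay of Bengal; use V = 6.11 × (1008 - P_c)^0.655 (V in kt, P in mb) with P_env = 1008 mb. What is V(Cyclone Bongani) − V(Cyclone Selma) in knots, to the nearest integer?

Cyclone Bongani: ΔP = 98; V ≈ 6.11 × 98^0.655 ≈ 123.11 kt.
Cyclone Selma: ΔP = 78; V ≈ 6.11 × 78^0.655 ≈ 106.01 kt.
Difference ≈ 123.11 − 106.01 = 17.10 → 17 kt.

17 kt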